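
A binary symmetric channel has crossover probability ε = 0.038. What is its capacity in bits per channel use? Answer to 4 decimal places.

0.7670 bits

Binary symmetric channel: C = 1 − h₂(ε) where h₂ is the binary entropy function.
h₂(0.038) = −0.038·log₂0.038 − 0.962·log₂0.962 = 0.2330.
C = 1 − 0.2330 = 0.7670 bits per channel use.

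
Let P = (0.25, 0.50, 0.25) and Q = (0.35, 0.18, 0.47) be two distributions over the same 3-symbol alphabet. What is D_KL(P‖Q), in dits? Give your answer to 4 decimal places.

D(P‖Q) = Σ p·log₁₀(p/q).
  0.25·log₁₀(0.25/0.35) = -0.03653
  0.50·log₁₀(0.50/0.18) = 0.22185
  0.25·log₁₀(0.25/0.47) = -0.06854
D(P‖Q) = 0.1168 dits.

0.1168 dits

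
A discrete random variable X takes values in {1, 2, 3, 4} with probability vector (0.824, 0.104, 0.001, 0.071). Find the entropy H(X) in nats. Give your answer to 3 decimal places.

0.590 nats

H(X) = −Σ p·ln p.
  −(0.824)·ln(0.824) = 0.1595
  −(0.104)·ln(0.104) = 0.2354
  −(0.001)·ln(0.001) = 0.0069
  −(0.071)·ln(0.071) = 0.1878
Sum: 0.1595 + 0.2354 + 0.0069 + 0.1878 = 0.590 nats.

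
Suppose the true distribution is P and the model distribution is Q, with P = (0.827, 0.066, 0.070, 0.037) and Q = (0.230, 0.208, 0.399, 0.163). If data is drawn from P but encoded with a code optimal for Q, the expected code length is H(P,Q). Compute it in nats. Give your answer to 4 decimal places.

H(P,Q) = −Σ p·ln q.
  −0.827·ln(0.230) = 1.21542
  −0.066·ln(0.208) = 0.10363
  −0.070·ln(0.399) = 0.06432
  −0.037·ln(0.163) = 0.06712
H(P,Q) = 1.4505 nats.

1.4505 nats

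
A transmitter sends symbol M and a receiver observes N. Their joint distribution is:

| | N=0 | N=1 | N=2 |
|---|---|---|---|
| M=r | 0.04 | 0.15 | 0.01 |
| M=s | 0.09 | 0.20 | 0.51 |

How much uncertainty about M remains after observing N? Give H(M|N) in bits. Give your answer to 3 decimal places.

Chain rule: H(M|N) = H(M,N) − H(N).
Marginals: p(M) = (0.2000, 0.8000), p(N) = (0.1300, 0.3500, 0.5200).
H(M,N) = 1.9352 bits; H(N) = 1.4033 bits.
H(M|N) = 1.9352 − 1.4033 = 0.532 bits.

0.532 bits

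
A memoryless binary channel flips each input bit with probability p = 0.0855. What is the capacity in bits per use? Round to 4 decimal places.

Binary symmetric channel: C = 1 − h₂(ε) where h₂ is the binary entropy function.
h₂(0.0855) = −0.0855·log₂0.0855 − 0.9145·log₂0.9145 = 0.4213.
C = 1 − 0.4213 = 0.5787 bits per channel use.

0.5787 bits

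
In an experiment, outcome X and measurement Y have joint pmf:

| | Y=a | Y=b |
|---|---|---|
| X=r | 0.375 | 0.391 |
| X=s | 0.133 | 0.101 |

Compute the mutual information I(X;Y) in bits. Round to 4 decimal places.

Marginals: p(X) = (0.7660, 0.2340), p(Y) = (0.5080, 0.4920).
I(X;Y) = H(X) + H(Y) − H(X,Y).
H(X) = 0.7849, H(Y) = 0.9998, H(X,Y) = 1.7815.
I(X;Y) = 0.7849 + 0.9998 − 1.7815 = 0.0032 bits.

0.0032 bits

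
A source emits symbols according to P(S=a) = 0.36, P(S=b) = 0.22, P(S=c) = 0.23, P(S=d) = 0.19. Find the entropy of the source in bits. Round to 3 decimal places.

1.954 bits

H(S) = −Σ p·log₂ p.
  −(0.36)·log₂(0.36) = 0.5306
  −(0.22)·log₂(0.22) = 0.4806
  −(0.23)·log₂(0.23) = 0.4877
  −(0.19)·log₂(0.19) = 0.4552
Sum: 0.5306 + 0.4806 + 0.4877 + 0.4552 = 1.954 bits.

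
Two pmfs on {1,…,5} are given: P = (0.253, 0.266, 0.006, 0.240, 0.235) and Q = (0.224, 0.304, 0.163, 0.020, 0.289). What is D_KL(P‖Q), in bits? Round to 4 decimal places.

D(P‖Q) = Σ p·log₂(p/q).
  0.253·log₂(0.253/0.224) = 0.04444
  0.266·log₂(0.266/0.304) = -0.05124
  0.006·log₂(0.006/0.163) = -0.02858
  0.240·log₂(0.240/0.020) = 0.86039
  0.235·log₂(0.235/0.289) = -0.07013
D(P‖Q) = 0.7549 bits.

0.7549 bits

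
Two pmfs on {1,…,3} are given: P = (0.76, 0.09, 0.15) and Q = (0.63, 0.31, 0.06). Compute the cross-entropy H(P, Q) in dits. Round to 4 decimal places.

0.3816 dits

H(P,Q) = −Σ p·log₁₀ q.
  −0.76·log₁₀(0.63) = 0.15250
  −0.09·log₁₀(0.31) = 0.04578
  −0.15·log₁₀(0.06) = 0.18328
H(P,Q) = 0.3816 dits.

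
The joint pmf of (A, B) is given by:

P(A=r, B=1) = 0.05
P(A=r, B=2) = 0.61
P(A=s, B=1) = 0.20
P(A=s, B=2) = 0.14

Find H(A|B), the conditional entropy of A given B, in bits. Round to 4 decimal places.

Marginals: p(A) = (0.6600, 0.3400), p(B) = (0.2500, 0.7500).
H(A|B) = Σ p(B) · H(A|B=·).
  B=1: p=0.2500, H(A|B=1) = 0.7219
  B=2: p=0.7500, H(A|B=2) = 0.6944
Weighted sum = 0.7013 bits.

0.7013 bits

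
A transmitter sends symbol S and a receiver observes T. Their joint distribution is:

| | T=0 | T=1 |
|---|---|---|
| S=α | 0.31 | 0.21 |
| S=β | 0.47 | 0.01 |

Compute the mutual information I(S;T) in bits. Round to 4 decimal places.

Marginals: p(S) = (0.5200, 0.4800), p(T) = (0.7800, 0.2200).
I(S;T) = Σ p(x,y)·log₂[p(x,y)/(p(x)p(y))].
  (α,0): 0.31·log₂(0.7643) = -0.12021
  (α,1): 0.21·log₂(1.8357) = 0.18402
  (β,0): 0.47·log₂(1.2553) = 0.15420
  (β,1): 0.01·log₂(0.0947) = -0.03401
Sum = 0.1840 bits.

0.1840 bits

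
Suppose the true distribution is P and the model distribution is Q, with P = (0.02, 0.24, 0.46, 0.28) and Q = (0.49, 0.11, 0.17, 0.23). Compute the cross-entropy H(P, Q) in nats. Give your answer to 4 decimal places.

H(P,Q) = −Σ p·ln q.
  −0.02·ln(0.49) = 0.01427
  −0.24·ln(0.11) = 0.52975
  −0.46·ln(0.17) = 0.81510
  −0.28·ln(0.23) = 0.41151
H(P,Q) = 1.7706 nats.

1.7706 nats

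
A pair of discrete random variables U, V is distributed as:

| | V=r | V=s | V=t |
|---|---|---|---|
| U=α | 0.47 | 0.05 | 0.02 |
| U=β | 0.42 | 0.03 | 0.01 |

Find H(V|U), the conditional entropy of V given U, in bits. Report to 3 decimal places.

0.589 bits

Chain rule: H(V|U) = H(U,V) − H(U).
Marginals: p(U) = (0.5400, 0.4600), p(V) = (0.8900, 0.0800, 0.0300).
H(U,V) = 1.5848 bits; H(U) = 0.9954 bits.
H(V|U) = 1.5848 − 0.9954 = 0.589 bits.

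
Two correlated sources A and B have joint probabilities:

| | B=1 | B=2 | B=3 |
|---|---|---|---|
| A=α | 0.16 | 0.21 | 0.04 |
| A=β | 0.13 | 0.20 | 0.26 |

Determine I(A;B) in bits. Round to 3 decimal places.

Marginals: p(A) = (0.4100, 0.5900), p(B) = (0.2900, 0.4100, 0.3000).
I(A;B) = H(A) + H(B) − H(A,B).
H(A) = 0.9765, H(B) = 1.5664, H(A,B) = 2.4339.
I(A;B) = 0.9765 + 1.5664 − 2.4339 = 0.109 bits.

0.109 bits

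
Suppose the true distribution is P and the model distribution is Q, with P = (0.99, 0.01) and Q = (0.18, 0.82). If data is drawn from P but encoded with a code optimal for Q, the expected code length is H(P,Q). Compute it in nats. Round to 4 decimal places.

H(P,Q) = −Σ p·ln q.
  −0.99·ln(0.18) = 1.69765
  −0.01·ln(0.82) = 0.00198
H(P,Q) = 1.6996 nats.

1.6996 nats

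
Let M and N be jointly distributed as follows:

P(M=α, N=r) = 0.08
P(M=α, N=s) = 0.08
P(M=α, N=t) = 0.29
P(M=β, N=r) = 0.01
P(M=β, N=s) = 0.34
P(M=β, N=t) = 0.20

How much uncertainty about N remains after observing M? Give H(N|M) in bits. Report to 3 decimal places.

Chain rule: H(N|M) = H(M,N) − H(M).
Marginals: p(M) = (0.4500, 0.5500), p(N) = (0.0900, 0.4200, 0.4900).
H(M,N) = 2.1609 bits; H(M) = 0.9928 bits.
H(N|M) = 2.1609 − 0.9928 = 1.168 bits.

1.168 bits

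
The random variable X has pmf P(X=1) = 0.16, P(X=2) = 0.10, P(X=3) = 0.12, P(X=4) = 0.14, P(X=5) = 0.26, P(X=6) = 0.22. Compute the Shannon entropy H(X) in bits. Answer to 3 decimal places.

2.505 bits

H(X) = −Σ p·log₂ p.
  −(0.16)·log₂(0.16) = 0.4230
  −(0.10)·log₂(0.10) = 0.3322
  −(0.12)·log₂(0.12) = 0.3671
  −(0.14)·log₂(0.14) = 0.3971
  −(0.26)·log₂(0.26) = 0.5053
  −(0.22)·log₂(0.22) = 0.4806
Sum: 0.4230 + 0.3322 + 0.3671 + 0.3971 + 0.5053 + 0.4806 = 2.505 bits.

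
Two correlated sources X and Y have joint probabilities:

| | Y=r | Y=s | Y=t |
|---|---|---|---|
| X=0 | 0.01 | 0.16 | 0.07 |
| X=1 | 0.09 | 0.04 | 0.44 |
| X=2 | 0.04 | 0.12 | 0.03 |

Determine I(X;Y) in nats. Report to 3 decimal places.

Marginals: p(X) = (0.2400, 0.5700, 0.1900), p(Y) = (0.1400, 0.3200, 0.5400).
I(X;Y) = Σ p(x,y)·ln[p(x,y)/(p(x)p(y))].
  (0,r): 0.01·ln(0.2976) = -0.0121
  (0,s): 0.16·ln(2.0833) = 0.1174
  (0,t): 0.07·ln(0.5401) = -0.0431
  (1,r): 0.09·ln(1.1278) = 0.0108
  (1,s): 0.04·ln(0.2193) = -0.0607
  (1,t): 0.44·ln(1.4295) = 0.1572
  (2,r): 0.04·ln(1.5038) = 0.0163
  (2,s): 0.12·ln(1.9737) = 0.0816
  (2,t): 0.03·ln(0.2924) = -0.0369
Sum = 0.231 nats.

0.231 nats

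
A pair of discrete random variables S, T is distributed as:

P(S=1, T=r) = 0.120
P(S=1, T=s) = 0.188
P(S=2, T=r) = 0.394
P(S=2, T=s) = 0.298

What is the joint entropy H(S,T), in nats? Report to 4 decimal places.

1.2964 nats

H(S,T) = −Σ p(x,y)·ln p(x,y) over all 4 cells.
  cell (1,r): −0.120·ln0.120 = 0.25443
  cell (1,s): −0.188·ln0.188 = 0.31421
  cell (2,r): −0.394·ln0.394 = 0.36697
  cell (2,s): −0.298·ln0.298 = 0.36078
Sum = 1.2964 nats.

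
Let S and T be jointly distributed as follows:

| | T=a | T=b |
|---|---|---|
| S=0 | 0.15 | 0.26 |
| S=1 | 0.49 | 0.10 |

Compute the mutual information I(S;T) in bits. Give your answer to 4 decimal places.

0.1669 bits

Marginals: p(S) = (0.4100, 0.5900), p(T) = (0.6400, 0.3600).
I(S;T) = Σ p(x,y)·log₂[p(x,y)/(p(x)p(y))].
  (0,a): 0.15·log₂(0.5716) = -0.12102
  (0,b): 0.26·log₂(1.7615) = 0.21237
  (1,a): 0.49·log₂(1.2977) = 0.18420
  (1,b): 0.10·log₂(0.4708) = -0.10868
Sum = 0.1669 bits.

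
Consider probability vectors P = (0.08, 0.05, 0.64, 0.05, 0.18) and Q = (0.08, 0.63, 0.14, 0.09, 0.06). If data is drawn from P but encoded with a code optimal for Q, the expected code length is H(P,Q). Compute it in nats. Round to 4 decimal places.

H(P,Q) = −Σ p·ln q.
  −0.08·ln(0.08) = 0.20206
  −0.05·ln(0.63) = 0.02310
  −0.64·ln(0.14) = 1.25831
  −0.05·ln(0.09) = 0.12040
  −0.18·ln(0.06) = 0.50641
H(P,Q) = 2.1103 nats.

2.1103 nats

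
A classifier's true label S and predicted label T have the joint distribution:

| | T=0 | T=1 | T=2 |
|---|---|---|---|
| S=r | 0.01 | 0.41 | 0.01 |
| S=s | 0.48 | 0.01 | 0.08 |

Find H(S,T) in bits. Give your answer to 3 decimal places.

1.526 bits

H(S,T) = −Σ p(x,y)·log₂ p(x,y) over all 6 cells.
  cell (r,0): −0.01·log₂0.01 = 0.0664
  cell (r,1): −0.41·log₂0.41 = 0.5274
  cell (r,2): −0.01·log₂0.01 = 0.0664
  cell (s,0): −0.48·log₂0.48 = 0.5083
  cell (s,1): −0.01·log₂0.01 = 0.0664
  cell (s,2): −0.08·log₂0.08 = 0.2915
Sum = 1.526 bits.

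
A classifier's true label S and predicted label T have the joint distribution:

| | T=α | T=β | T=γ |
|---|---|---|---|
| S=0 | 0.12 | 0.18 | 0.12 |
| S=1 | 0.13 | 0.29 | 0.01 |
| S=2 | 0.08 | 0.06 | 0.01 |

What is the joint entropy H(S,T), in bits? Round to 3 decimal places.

2.748 bits

H(S,T) = −Σ p(x,y)·log₂ p(x,y) over all 9 cells.
  cell (0,α): −0.12·log₂0.12 = 0.3671
  cell (0,β): −0.18·log₂0.18 = 0.4453
  cell (0,γ): −0.12·log₂0.12 = 0.3671
  cell (1,α): −0.13·log₂0.13 = 0.3826
  cell (1,β): −0.29·log₂0.29 = 0.5179
  cell (1,γ): −0.01·log₂0.01 = 0.0664
  cell (2,α): −0.08·log₂0.08 = 0.2915
  cell (2,β): −0.06·log₂0.06 = 0.2435
  cell (2,γ): −0.01·log₂0.01 = 0.0664
Sum = 2.748 bits.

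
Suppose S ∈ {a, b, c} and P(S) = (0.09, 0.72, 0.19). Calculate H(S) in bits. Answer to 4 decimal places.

H(S) = −Σ p·log₂ p.
  −(0.09)·log₂(0.09) = 0.31265
  −(0.72)·log₂(0.72) = 0.34123
  −(0.19)·log₂(0.19) = 0.45523
Sum: 0.31265 + 0.34123 + 0.45523 = 1.1091 bits.

1.1091 bits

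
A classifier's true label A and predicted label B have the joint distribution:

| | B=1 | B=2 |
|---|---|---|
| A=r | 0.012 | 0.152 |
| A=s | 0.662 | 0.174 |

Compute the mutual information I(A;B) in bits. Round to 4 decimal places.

0.2320 bits

Marginals: p(A) = (0.1640, 0.8360), p(B) = (0.6740, 0.3260).
I(A;B) = Σ p(x,y)·log₂[p(x,y)/(p(x)p(y))].
  (r,1): 0.012·log₂(0.1086) = -0.03844
  (r,2): 0.152·log₂(2.8430) = 0.22913
  (s,1): 0.662·log₂(1.1749) = 0.15392
  (s,2): 0.174·log₂(0.6384) = -0.11264
Sum = 0.2320 bits.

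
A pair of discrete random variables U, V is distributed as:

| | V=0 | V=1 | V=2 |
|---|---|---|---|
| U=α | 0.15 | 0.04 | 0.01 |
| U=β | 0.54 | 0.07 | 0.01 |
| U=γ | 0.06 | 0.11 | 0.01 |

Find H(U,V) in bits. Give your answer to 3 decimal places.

2.138 bits

H(U,V) = −Σ p(x,y)·log₂ p(x,y) over all 9 cells.
  cell (α,0): −0.15·log₂0.15 = 0.4105
  cell (α,1): −0.04·log₂0.04 = 0.1858
  cell (α,2): −0.01·log₂0.01 = 0.0664
  cell (β,0): −0.54·log₂0.54 = 0.4800
  cell (β,1): −0.07·log₂0.07 = 0.2686
  cell (β,2): −0.01·log₂0.01 = 0.0664
  cell (γ,0): −0.06·log₂0.06 = 0.2435
  cell (γ,1): −0.11·log₂0.11 = 0.3503
  cell (γ,2): −0.01·log₂0.01 = 0.0664
Sum = 2.138 bits.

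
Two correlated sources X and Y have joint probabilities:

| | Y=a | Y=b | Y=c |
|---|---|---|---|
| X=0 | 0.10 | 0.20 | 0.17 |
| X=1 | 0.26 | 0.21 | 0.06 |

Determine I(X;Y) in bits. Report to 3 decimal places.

0.090 bits

Marginals: p(X) = (0.4700, 0.5300), p(Y) = (0.3600, 0.4100, 0.2300).
I(X;Y) = H(X) + H(Y) − H(X,Y).
H(X) = 0.9974, H(Y) = 1.5457, H(X,Y) = 2.4528.
I(X;Y) = 0.9974 + 1.5457 − 2.4528 = 0.090 bits.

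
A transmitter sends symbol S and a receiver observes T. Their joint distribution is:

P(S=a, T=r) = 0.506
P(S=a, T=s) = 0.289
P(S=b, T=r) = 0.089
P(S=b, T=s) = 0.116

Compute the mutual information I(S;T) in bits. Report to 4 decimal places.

0.0196 bits

Marginals: p(S) = (0.7950, 0.2050), p(T) = (0.5950, 0.4050).
I(S;T) = H(S) + H(T) − H(S,T).
H(S) = 0.7318, H(T) = 0.9738, H(S,T) = 1.6860.
I(S;T) = 0.7318 + 0.9738 − 1.6860 = 0.0196 bits.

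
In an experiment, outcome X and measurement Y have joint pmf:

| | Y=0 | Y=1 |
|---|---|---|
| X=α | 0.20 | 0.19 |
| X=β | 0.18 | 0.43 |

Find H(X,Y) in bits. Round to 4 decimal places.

1.8885 bits

H(X,Y) = −Σ p(x,y)·log₂ p(x,y) over all 4 cells.
  cell (α,0): −0.20·log₂0.20 = 0.46439
  cell (α,1): −0.19·log₂0.19 = 0.45523
  cell (β,0): −0.18·log₂0.18 = 0.44531
  cell (β,1): −0.43·log₂0.43 = 0.52356
Sum = 1.8885 bits.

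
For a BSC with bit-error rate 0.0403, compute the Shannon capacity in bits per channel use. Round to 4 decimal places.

0.7563 bits

Binary symmetric channel: C = 1 − h₂(ε) where h₂ is the binary entropy function.
h₂(0.0403) = −0.0403·log₂0.0403 − 0.9597·log₂0.9597 = 0.2437.
C = 1 − 0.2437 = 0.7563 bits per channel use.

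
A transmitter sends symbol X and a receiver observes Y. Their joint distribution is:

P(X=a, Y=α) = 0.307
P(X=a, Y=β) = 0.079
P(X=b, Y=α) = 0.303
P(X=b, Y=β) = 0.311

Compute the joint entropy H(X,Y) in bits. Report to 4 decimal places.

1.8583 bits

H(X,Y) = −Σ p(x,y)·log₂ p(x,y) over all 4 cells.
  cell (a,α): −0.307·log₂0.307 = 0.52303
  cell (a,β): −0.079·log₂0.079 = 0.28930
  cell (b,α): −0.303·log₂0.303 = 0.52195
  cell (b,β): −0.311·log₂0.311 = 0.52404
Sum = 1.8583 bits.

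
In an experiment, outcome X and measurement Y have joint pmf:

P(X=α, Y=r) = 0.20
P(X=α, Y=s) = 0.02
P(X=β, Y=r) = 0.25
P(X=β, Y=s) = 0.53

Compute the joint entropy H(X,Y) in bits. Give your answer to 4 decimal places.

1.5627 bits

H(X,Y) = −Σ p(x,y)·log₂ p(x,y) over all 4 cells.
  cell (α,r): −0.20·log₂0.20 = 0.46439
  cell (α,s): −0.02·log₂0.02 = 0.11288
  cell (β,r): −0.25·log₂0.25 = 0.50000
  cell (β,s): −0.53·log₂0.53 = 0.48545
Sum = 1.5627 bits.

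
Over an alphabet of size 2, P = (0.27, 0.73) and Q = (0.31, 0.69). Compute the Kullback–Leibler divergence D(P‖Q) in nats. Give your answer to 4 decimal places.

0.0038 nats

D(P‖Q) = Σ p·ln(p/q).
  0.27·ln(0.27/0.31) = -0.03730
  0.73·ln(0.73/0.69) = 0.04114
D(P‖Q) = 0.0038 nats.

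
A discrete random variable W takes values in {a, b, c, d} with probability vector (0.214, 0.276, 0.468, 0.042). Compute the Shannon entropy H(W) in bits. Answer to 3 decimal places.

1.693 bits

H(W) = −Σ p·log₂ p.
  −(0.214)·log₂(0.214) = 0.4760
  −(0.276)·log₂(0.276) = 0.5126
  −(0.468)·log₂(0.468) = 0.5127
  −(0.042)·log₂(0.042) = 0.1921
Sum: 0.4760 + 0.5126 + 0.5127 + 0.1921 = 1.693 bits.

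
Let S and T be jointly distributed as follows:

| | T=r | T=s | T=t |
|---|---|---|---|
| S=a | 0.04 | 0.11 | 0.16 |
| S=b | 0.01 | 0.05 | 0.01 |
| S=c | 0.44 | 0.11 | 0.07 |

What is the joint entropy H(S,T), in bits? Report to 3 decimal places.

2.448 bits

H(S,T) = −Σ p(x,y)·log₂ p(x,y) over all 9 cells.
  cell (a,r): −0.04·log₂0.04 = 0.1858
  cell (a,s): −0.11·log₂0.11 = 0.3503
  cell (a,t): −0.16·log₂0.16 = 0.4230
  cell (b,r): −0.01·log₂0.01 = 0.0664
  cell (b,s): −0.05·log₂0.05 = 0.2161
  cell (b,t): −0.01·log₂0.01 = 0.0664
  cell (c,r): −0.44·log₂0.44 = 0.5211
  cell (c,s): −0.11·log₂0.11 = 0.3503
  cell (c,t): −0.07·log₂0.07 = 0.2686
Sum = 2.448 bits.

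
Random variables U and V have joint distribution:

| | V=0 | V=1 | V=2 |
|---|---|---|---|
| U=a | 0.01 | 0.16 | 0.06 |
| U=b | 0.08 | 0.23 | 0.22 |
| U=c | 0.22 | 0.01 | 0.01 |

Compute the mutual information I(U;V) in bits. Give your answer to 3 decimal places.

0.432 bits

Marginals: p(U) = (0.2300, 0.5300, 0.2400), p(V) = (0.3100, 0.4000, 0.2900).
I(U;V) = H(U) + H(V) − H(U,V).
H(U) = 1.4672, H(V) = 1.5705, H(U,V) = 2.6062.
I(U;V) = 1.4672 + 1.5705 − 2.6062 = 0.432 bits.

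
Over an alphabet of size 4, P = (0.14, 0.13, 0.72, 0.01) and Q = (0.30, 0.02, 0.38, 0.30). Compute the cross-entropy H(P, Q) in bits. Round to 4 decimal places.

H(P,Q) = −Σ p·log₂ q.
  −0.14·log₂(0.30) = 0.24318
  −0.13·log₂(0.02) = 0.73370
  −0.72·log₂(0.38) = 1.00507
  −0.01·log₂(0.30) = 0.01737
H(P,Q) = 1.9993 bits.

1.9993 bits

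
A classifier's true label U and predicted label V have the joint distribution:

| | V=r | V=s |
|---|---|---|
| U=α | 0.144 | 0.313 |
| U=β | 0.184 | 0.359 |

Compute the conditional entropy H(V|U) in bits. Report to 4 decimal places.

Marginals: p(U) = (0.4570, 0.5430), p(V) = (0.3280, 0.6720).
H(V|U) = Σ p(U) · H(V|U=·).
  U=α: p=0.4570, H(V|U=α) = 0.8990
  U=β: p=0.5430, H(V|U=β) = 0.9237
Weighted sum = 0.9124 bits.

0.9124 bits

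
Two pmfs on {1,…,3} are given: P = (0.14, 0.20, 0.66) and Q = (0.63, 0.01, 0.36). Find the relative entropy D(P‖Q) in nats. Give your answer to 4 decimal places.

D(P‖Q) = Σ p·ln(p/q).
  0.14·ln(0.14/0.63) = -0.21057
  0.20·ln(0.20/0.01) = 0.59915
  0.66·ln(0.66/0.36) = 0.40005
D(P‖Q) = 0.7886 nats.

0.7886 nats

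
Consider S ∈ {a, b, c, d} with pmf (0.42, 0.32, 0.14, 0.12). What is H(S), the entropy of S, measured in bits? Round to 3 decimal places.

H(S) = −Σ p·log₂ p.
  −(0.42)·log₂(0.42) = 0.5256
  −(0.32)·log₂(0.32) = 0.5260
  −(0.14)·log₂(0.14) = 0.3971
  −(0.12)·log₂(0.12) = 0.3671
Sum: 0.5256 + 0.5260 + 0.3971 + 0.3671 = 1.816 bits.

1.816 bits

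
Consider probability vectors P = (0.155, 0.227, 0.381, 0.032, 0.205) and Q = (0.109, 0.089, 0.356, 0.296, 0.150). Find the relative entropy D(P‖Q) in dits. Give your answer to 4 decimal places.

D(P‖Q) = Σ p·log₁₀(p/q).
  0.155·log₁₀(0.155/0.109) = 0.02370
  0.227·log₁₀(0.227/0.089) = 0.09231
  0.381·log₁₀(0.381/0.356) = 0.01123
  0.032·log₁₀(0.032/0.296) = -0.03092
  0.205·log₁₀(0.205/0.150) = 0.02781
D(P‖Q) = 0.1241 dits.

0.1241 dits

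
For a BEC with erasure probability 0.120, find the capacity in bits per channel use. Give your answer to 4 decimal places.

0.8800 bits

Binary erasure channel: capacity C = 1 − ε.
C = 1 − 0.120 = 0.8800 bits per channel use.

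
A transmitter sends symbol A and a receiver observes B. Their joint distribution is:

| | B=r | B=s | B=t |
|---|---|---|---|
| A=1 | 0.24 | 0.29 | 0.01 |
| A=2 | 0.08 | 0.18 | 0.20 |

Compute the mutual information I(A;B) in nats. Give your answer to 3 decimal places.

0.157 nats

Marginals: p(A) = (0.5400, 0.4600), p(B) = (0.3200, 0.4700, 0.2100).
I(A;B) = H(A) + H(B) − H(A,B).
H(A) = 0.6899, H(B) = 1.0472, H(A,B) = 1.5802.
I(A;B) = 0.6899 + 1.0472 − 1.5802 = 0.157 nats.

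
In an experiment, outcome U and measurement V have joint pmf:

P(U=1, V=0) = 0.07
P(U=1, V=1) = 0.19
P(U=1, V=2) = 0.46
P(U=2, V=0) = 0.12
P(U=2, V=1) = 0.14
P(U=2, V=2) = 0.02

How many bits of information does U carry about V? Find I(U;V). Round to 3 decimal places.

0.231 bits

Marginals: p(U) = (0.7200, 0.2800), p(V) = (0.1900, 0.3300, 0.4800).
I(U;V) = H(U) + H(V) − H(U,V).
H(U) = 0.8555, H(V) = 1.4913, H(U,V) = 2.1162.
I(U;V) = 0.8555 + 1.4913 − 2.1162 = 0.231 bits.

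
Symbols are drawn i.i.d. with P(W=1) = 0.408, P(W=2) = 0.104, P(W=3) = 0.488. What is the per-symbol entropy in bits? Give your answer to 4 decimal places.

1.3724 bits

H(W) = −Σ p·log₂ p.
  −(0.408)·log₂(0.408) = 0.52769
  −(0.104)·log₂(0.104) = 0.33960
  −(0.488)·log₂(0.488) = 0.50510
Sum: 0.52769 + 0.33960 + 0.50510 = 1.3724 bits.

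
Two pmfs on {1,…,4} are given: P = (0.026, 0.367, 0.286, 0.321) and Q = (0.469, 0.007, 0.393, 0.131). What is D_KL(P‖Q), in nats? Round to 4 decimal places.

D(P‖Q) = Σ p·ln(p/q).
  0.026·ln(0.026/0.469) = -0.07521
  0.367·ln(0.367/0.007) = 1.45312
  0.286·ln(0.286/0.393) = -0.09090
  0.321·ln(0.321/0.131) = 0.28769
D(P‖Q) = 1.5747 nats.

1.5747 nats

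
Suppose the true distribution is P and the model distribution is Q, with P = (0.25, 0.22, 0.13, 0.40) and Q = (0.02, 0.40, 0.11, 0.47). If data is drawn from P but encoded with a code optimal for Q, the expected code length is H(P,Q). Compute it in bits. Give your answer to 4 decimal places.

2.5515 bits

H(P,Q) = −Σ p·log₂ q.
  −0.25·log₂(0.02) = 1.41096
  −0.22·log₂(0.40) = 0.29082
  −0.13·log₂(0.11) = 0.41398
  −0.40·log₂(0.47) = 0.43571
H(P,Q) = 2.5515 bits.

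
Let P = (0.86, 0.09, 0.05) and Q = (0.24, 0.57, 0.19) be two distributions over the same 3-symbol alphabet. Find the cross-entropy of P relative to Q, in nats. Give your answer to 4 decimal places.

1.3609 nats

H(P,Q) = −Σ p·ln q.
  −0.86·ln(0.24) = 1.22732
  −0.09·ln(0.57) = 0.05059
  −0.05·ln(0.19) = 0.08304
H(P,Q) = 1.3609 nats.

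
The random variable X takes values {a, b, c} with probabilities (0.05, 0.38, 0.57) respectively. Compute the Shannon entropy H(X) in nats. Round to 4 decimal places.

0.8379 nats

H(X) = −Σ p·ln p.
  −(0.05)·ln(0.05) = 0.14979
  −(0.38)·ln(0.38) = 0.36768
  −(0.57)·ln(0.57) = 0.32041
Sum: 0.14979 + 0.36768 + 0.32041 = 0.8379 nats.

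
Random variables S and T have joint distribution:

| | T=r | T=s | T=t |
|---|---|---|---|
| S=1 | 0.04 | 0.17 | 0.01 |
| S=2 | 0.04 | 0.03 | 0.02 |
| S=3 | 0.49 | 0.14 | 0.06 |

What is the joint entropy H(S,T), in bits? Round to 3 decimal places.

H(S,T) = −Σ p(x,y)·log₂ p(x,y) over all 9 cells.
  cell (1,r): −0.04·log₂0.04 = 0.1858
  cell (1,s): −0.17·log₂0.17 = 0.4346
  cell (1,t): −0.01·log₂0.01 = 0.0664
  cell (2,r): −0.04·log₂0.04 = 0.1858
  cell (2,s): −0.03·log₂0.03 = 0.1518
  cell (2,t): −0.02·log₂0.02 = 0.1129
  cell (3,r): −0.49·log₂0.49 = 0.5043
  cell (3,s): −0.14·log₂0.14 = 0.3971
  cell (3,t): −0.06·log₂0.06 = 0.2435
Sum = 2.282 bits.

2.282 bits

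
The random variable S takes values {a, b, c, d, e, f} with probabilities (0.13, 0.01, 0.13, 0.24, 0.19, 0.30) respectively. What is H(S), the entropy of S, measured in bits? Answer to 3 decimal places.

H(S) = −Σ p·log₂ p.
  −(0.13)·log₂(0.13) = 0.3826
  −(0.01)·log₂(0.01) = 0.0664
  −(0.13)·log₂(0.13) = 0.3826
  −(0.24)·log₂(0.24) = 0.4941
  −(0.19)·log₂(0.19) = 0.4552
  −(0.30)·log₂(0.30) = 0.5211
Sum: 0.3826 + 0.0664 + 0.3826 + 0.4941 + 0.4552 + 0.5211 = 2.302 bits.

2.302 bits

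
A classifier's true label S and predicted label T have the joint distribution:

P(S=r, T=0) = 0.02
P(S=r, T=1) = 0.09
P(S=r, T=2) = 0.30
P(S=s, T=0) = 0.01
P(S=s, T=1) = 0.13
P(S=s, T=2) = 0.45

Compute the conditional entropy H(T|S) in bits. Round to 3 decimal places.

Chain rule: H(T|S) = H(S,T) − H(S).
Marginals: p(S) = (0.4100, 0.5900), p(T) = (0.0300, 0.2200, 0.7500).
H(S,T) = 1.9141 bits; H(S) = 0.9765 bits.
H(T|S) = 1.9141 − 0.9765 = 0.938 bits.

0.938 bits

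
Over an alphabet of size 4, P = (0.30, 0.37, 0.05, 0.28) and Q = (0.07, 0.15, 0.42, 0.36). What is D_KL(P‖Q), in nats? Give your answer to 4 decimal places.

0.5939 nats

D(P‖Q) = Σ p·ln(p/q).
  0.30·ln(0.30/0.07) = 0.43659
  0.37·ln(0.37/0.15) = 0.33406
  0.05·ln(0.05/0.42) = -0.10641
  0.28·ln(0.28/0.36) = -0.07037
D(P‖Q) = 0.5939 nats.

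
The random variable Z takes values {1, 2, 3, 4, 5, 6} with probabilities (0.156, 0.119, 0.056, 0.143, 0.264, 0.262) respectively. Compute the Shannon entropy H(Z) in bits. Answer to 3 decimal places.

2.431 bits

H(Z) = −Σ p·log₂ p.
  −(0.156)·log₂(0.156) = 0.4181
  −(0.119)·log₂(0.119) = 0.3654
  −(0.056)·log₂(0.056) = 0.2329
  −(0.143)·log₂(0.143) = 0.4012
  −(0.264)·log₂(0.264) = 0.5072
  −(0.262)·log₂(0.262) = 0.5063
Sum: 0.4181 + 0.3654 + 0.2329 + 0.4012 + 0.5072 + 0.5063 = 2.431 bits.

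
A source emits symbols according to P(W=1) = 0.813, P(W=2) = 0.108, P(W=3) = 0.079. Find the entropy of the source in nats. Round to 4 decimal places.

0.6092 nats

H(W) = −Σ p·ln p.
  −(0.813)·ln(0.813) = 0.16831
  −(0.108)·ln(0.108) = 0.24037
  −(0.079)·ln(0.079) = 0.20053
Sum: 0.16831 + 0.24037 + 0.20053 = 0.6092 nats.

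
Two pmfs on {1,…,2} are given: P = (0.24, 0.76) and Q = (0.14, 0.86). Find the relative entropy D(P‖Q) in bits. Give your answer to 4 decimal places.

D(P‖Q) = Σ p·log₂(p/q).
  0.24·log₂(0.24/0.14) = 0.18663
  0.76·log₂(0.76/0.86) = -0.13554
D(P‖Q) = 0.0511 bits.

0.0511 bits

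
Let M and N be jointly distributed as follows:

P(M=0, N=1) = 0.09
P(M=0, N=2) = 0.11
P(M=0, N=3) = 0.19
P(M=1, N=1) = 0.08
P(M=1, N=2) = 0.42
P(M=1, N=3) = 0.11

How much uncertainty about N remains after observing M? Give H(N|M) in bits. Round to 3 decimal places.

1.321 bits

Marginals: p(M) = (0.3900, 0.6100), p(N) = (0.1700, 0.5300, 0.3000).
H(N|M) = Σ p(M) · H(N|M=·).
  M=0: p=0.3900, H(N|M=0) = 1.5086
  M=1: p=0.6100, H(N|M=1) = 1.2007
Weighted sum = 1.321 bits.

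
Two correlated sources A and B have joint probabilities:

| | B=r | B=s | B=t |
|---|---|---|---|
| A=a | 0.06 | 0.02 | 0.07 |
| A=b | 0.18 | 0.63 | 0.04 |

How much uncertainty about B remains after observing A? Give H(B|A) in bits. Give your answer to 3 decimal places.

Marginals: p(A) = (0.1500, 0.8500), p(B) = (0.2400, 0.6500, 0.1100).
H(B|A) = Σ p(A) · H(B|A=·).
  A=a: p=0.1500, H(B|A=a) = 1.4295
  A=b: p=0.8500, H(B|A=b) = 1.0020
Weighted sum = 1.066 bits.

1.066 bits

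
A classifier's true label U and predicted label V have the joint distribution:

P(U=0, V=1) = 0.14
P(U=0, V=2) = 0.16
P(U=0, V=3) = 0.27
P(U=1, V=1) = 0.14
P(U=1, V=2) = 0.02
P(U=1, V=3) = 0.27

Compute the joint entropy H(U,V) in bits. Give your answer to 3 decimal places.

H(U,V) = −Σ p(x,y)·log₂ p(x,y) over all 6 cells.
  cell (0,1): −0.14·log₂0.14 = 0.3971
  cell (0,2): −0.16·log₂0.16 = 0.4230
  cell (0,3): −0.27·log₂0.27 = 0.5100
  cell (1,1): −0.14·log₂0.14 = 0.3971
  cell (1,2): −0.02·log₂0.02 = 0.1129
  cell (1,3): −0.27·log₂0.27 = 0.5100
Sum = 2.350 bits.

2.350 bits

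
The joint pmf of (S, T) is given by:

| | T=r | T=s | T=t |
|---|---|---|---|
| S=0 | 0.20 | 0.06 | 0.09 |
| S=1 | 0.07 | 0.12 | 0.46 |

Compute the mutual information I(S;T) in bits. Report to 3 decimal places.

0.192 bits

Marginals: p(S) = (0.3500, 0.6500), p(T) = (0.2700, 0.1800, 0.5500).
I(S;T) = Σ p(x,y)·log₂[p(x,y)/(p(x)p(y))].
  (0,r): 0.20·log₂(2.1164) = 0.2163
  (0,s): 0.06·log₂(0.9524) = -0.0042
  (0,t): 0.09·log₂(0.4675) = -0.0987
  (1,r): 0.07·log₂(0.3989) = -0.0928
  (1,s): 0.12·log₂(1.0256) = 0.0044
  (1,t): 0.46·log₂(1.2867) = 0.1673
Sum = 0.192 bits.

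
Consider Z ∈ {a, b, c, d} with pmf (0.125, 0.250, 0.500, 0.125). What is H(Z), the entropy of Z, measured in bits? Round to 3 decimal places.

1.750 bits

H(Z) = −Σ p·log₂ p.
  −(0.125)·log₂(0.125) = 0.3750
  −(0.250)·log₂(0.250) = 0.5000
  −(0.500)·log₂(0.500) = 0.5000
  −(0.125)·log₂(0.125) = 0.3750
Sum: 0.3750 + 0.5000 + 0.5000 + 0.3750 = 1.750 bits.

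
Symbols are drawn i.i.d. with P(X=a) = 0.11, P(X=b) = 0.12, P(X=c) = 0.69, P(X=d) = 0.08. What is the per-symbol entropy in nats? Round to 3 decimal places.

0.955 nats

H(X) = −Σ p·ln p.
  −(0.11)·ln(0.11) = 0.2428
  −(0.12)·ln(0.12) = 0.2544
  −(0.69)·ln(0.69) = 0.2560
  −(0.08)·ln(0.08) = 0.2021
Sum: 0.2428 + 0.2544 + 0.2560 + 0.2021 = 0.955 nats.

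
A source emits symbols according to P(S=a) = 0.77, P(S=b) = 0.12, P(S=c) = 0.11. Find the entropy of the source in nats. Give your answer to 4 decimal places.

H(S) = −Σ p·ln p.
  −(0.77)·ln(0.77) = 0.20125
  −(0.12)·ln(0.12) = 0.25443
  −(0.11)·ln(0.11) = 0.24280
Sum: 0.20125 + 0.25443 + 0.24280 = 0.6985 nats.

0.6985 nats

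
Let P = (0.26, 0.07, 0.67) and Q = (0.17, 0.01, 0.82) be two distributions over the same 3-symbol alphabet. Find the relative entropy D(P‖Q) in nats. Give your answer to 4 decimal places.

0.1113 nats

D(P‖Q) = Σ p·ln(p/q).
  0.26·ln(0.26/0.17) = 0.11047
  0.07·ln(0.07/0.01) = 0.13621
  0.67·ln(0.67/0.82) = -0.13536
D(P‖Q) = 0.1113 nats.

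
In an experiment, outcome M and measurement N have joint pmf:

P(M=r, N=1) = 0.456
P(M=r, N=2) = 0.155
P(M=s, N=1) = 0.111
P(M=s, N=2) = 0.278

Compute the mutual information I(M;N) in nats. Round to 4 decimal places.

Marginals: p(M) = (0.6110, 0.3890), p(N) = (0.5670, 0.4330).
I(M;N) = Σ p(x,y)·ln[p(x,y)/(p(x)p(y))].
  (r,1): 0.456·ln(1.3163) = 0.12531
  (r,2): 0.155·ln(0.5859) = -0.08287
  (s,1): 0.111·ln(0.5033) = -0.07622
  (s,2): 0.278·ln(1.6505) = 0.13929
Sum = 0.1055 nats.

0.1055 nats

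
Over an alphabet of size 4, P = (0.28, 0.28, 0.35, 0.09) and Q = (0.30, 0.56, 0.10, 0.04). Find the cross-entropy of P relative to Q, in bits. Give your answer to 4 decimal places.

H(P,Q) = −Σ p·log₂ q.
  −0.28·log₂(0.30) = 0.48635
  −0.28·log₂(0.56) = 0.23422
  −0.35·log₂(0.10) = 1.16267
  −0.09·log₂(0.04) = 0.41795
H(P,Q) = 2.3012 bits.

2.3012 bits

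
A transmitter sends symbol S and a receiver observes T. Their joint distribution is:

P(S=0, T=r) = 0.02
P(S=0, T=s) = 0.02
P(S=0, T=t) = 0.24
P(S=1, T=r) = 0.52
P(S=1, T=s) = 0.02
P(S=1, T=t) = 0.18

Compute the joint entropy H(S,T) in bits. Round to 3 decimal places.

1.769 bits

H(S,T) = −Σ p(x,y)·log₂ p(x,y) over all 6 cells.
  cell (0,r): −0.02·log₂0.02 = 0.1129
  cell (0,s): −0.02·log₂0.02 = 0.1129
  cell (0,t): −0.24·log₂0.24 = 0.4941
  cell (1,r): −0.52·log₂0.52 = 0.4906
  cell (1,s): −0.02·log₂0.02 = 0.1129
  cell (1,t): −0.18·log₂0.18 = 0.4453
Sum = 1.769 bits.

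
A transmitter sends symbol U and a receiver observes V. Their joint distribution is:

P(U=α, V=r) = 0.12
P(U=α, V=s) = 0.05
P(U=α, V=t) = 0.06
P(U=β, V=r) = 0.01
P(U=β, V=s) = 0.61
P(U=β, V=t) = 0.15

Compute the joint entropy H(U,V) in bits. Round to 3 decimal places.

H(U,V) = −Σ p(x,y)·log₂ p(x,y) over all 6 cells.
  cell (α,r): −0.12·log₂0.12 = 0.3671
  cell (α,s): −0.05·log₂0.05 = 0.2161
  cell (α,t): −0.06·log₂0.06 = 0.2435
  cell (β,r): −0.01·log₂0.01 = 0.0664
  cell (β,s): −0.61·log₂0.61 = 0.4350
  cell (β,t): −0.15·log₂0.15 = 0.4105
Sum = 1.739 bits.

1.739 bits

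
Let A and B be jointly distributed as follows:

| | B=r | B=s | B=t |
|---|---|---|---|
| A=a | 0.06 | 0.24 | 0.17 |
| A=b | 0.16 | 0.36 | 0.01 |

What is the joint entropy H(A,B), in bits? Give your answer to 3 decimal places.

2.192 bits

H(A,B) = −Σ p(x,y)·log₂ p(x,y) over all 6 cells.
  cell (a,r): −0.06·log₂0.06 = 0.2435
  cell (a,s): −0.24·log₂0.24 = 0.4941
  cell (a,t): −0.17·log₂0.17 = 0.4346
  cell (b,r): −0.16·log₂0.16 = 0.4230
  cell (b,s): −0.36·log₂0.36 = 0.5306
  cell (b,t): −0.01·log₂0.01 = 0.0664
Sum = 2.192 bits.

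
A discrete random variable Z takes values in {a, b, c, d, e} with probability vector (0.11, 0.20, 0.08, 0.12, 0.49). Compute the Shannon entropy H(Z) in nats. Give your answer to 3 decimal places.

1.371 nats

H(Z) = −Σ p·ln p.
  −(0.11)·ln(0.11) = 0.2428
  −(0.20)·ln(0.20) = 0.3219
  −(0.08)·ln(0.08) = 0.2021
  −(0.12)·ln(0.12) = 0.2544
  −(0.49)·ln(0.49) = 0.3495
Sum: 0.2428 + 0.3219 + 0.2021 + 0.2544 + 0.3495 = 1.371 nats.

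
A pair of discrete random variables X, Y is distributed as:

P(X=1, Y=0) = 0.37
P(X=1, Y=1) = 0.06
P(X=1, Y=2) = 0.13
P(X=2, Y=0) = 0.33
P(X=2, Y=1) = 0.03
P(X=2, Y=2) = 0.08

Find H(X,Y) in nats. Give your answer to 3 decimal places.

H(X,Y) = −Σ p(x,y)·ln p(x,y) over all 6 cells.
  cell (1,0): −0.37·ln0.37 = 0.3679
  cell (1,1): −0.06·ln0.06 = 0.1688
  cell (1,2): −0.13·ln0.13 = 0.2652
  cell (2,0): −0.33·ln0.33 = 0.3659
  cell (2,1): −0.03·ln0.03 = 0.1052
  cell (2,2): −0.08·ln0.08 = 0.2021
Sum = 1.475 nats.

1.475 nats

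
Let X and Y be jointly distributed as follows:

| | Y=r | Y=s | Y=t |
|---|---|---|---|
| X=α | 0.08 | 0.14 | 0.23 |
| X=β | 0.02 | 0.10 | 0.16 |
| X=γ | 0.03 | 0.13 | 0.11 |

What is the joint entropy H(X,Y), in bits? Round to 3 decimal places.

H(X,Y) = −Σ p(x,y)·log₂ p(x,y) over all 9 cells.
  cell (α,r): −0.08·log₂0.08 = 0.2915
  cell (α,s): −0.14·log₂0.14 = 0.3971
  cell (α,t): −0.23·log₂0.23 = 0.4877
  cell (β,r): −0.02·log₂0.02 = 0.1129
  cell (β,s): −0.10·log₂0.10 = 0.3322
  cell (β,t): −0.16·log₂0.16 = 0.4230
  cell (γ,r): −0.03·log₂0.03 = 0.1518
  cell (γ,s): −0.13·log₂0.13 = 0.3826
  cell (γ,t): −0.11·log₂0.11 = 0.3503
Sum = 2.929 bits.

2.929 bits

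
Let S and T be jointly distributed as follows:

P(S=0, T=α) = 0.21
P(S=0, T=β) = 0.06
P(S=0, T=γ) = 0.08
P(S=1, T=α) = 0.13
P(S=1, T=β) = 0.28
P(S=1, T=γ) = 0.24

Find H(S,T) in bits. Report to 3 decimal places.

H(S,T) = −Σ p(x,y)·log₂ p(x,y) over all 6 cells.
  cell (0,α): −0.21·log₂0.21 = 0.4728
  cell (0,β): −0.06·log₂0.06 = 0.2435
  cell (0,γ): −0.08·log₂0.08 = 0.2915
  cell (1,α): −0.13·log₂0.13 = 0.3826
  cell (1,β): −0.28·log₂0.28 = 0.5142
  cell (1,γ): −0.24·log₂0.24 = 0.4941
Sum = 2.399 bits.

2.399 bits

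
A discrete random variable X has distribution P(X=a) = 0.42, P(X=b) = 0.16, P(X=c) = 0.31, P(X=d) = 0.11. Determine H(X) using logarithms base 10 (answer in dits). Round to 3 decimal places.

H(X) = −Σ p·log₁₀ p.
  −(0.42)·log₁₀(0.42) = 0.1582
  −(0.16)·log₁₀(0.16) = 0.1273
  −(0.31)·log₁₀(0.31) = 0.1577
  −(0.11)·log₁₀(0.11) = 0.1054
Sum: 0.1582 + 0.1273 + 0.1577 + 0.1054 = 0.549 dits.

0.549 dits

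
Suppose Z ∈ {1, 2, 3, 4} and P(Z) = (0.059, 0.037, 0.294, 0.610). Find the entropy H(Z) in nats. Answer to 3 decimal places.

0.950 nats

H(Z) = −Σ p·ln p.
  −(0.059)·ln(0.059) = 0.1670
  −(0.037)·ln(0.037) = 0.1220
  −(0.294)·ln(0.294) = 0.3599
  −(0.610)·ln(0.610) = 0.3015
Sum: 0.1670 + 0.1220 + 0.3599 + 0.3015 = 0.950 nats.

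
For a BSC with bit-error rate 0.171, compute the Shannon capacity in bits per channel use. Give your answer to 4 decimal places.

0.3400 bits

Binary symmetric channel: C = 1 − h₂(ε) where h₂ is the binary entropy function.
h₂(0.171) = −0.171·log₂0.171 − 0.829·log₂0.829 = 0.6600.
C = 1 − 0.6600 = 0.3400 bits per channel use.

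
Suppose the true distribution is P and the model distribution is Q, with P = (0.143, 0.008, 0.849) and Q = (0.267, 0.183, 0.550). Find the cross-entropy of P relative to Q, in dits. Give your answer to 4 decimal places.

0.3083 dits

H(P,Q) = −Σ p·log₁₀ q.
  −0.143·log₁₀(0.267) = 0.08201
  −0.008·log₁₀(0.183) = 0.00590
  −0.849·log₁₀(0.550) = 0.22043
H(P,Q) = 0.3083 dits.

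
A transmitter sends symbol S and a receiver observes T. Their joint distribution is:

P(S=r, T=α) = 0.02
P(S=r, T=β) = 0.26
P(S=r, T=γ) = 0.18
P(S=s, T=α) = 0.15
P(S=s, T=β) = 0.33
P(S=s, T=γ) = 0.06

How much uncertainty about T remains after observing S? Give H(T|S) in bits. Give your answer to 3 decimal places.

1.250 bits

Marginals: p(S) = (0.4600, 0.5400), p(T) = (0.1700, 0.5900, 0.2400).
H(T|S) = Σ p(S) · H(T|S=·).
  S=r: p=0.4600, H(T|S=r) = 1.1916
  S=s: p=0.5400, H(T|S=s) = 1.2997
Weighted sum = 1.250 bits.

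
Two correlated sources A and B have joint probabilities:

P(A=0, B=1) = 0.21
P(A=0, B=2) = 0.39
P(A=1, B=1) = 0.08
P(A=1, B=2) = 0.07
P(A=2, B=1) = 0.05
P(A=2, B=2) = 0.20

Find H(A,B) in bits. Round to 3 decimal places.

2.243 bits

H(A,B) = −Σ p(x,y)·log₂ p(x,y) over all 6 cells.
  cell (0,1): −0.21·log₂0.21 = 0.4728
  cell (0,2): −0.39·log₂0.39 = 0.5298
  cell (1,1): −0.08·log₂0.08 = 0.2915
  cell (1,2): −0.07·log₂0.07 = 0.2686
  cell (2,1): −0.05·log₂0.05 = 0.2161
  cell (2,2): −0.20·log₂0.20 = 0.4644
Sum = 2.243 bits.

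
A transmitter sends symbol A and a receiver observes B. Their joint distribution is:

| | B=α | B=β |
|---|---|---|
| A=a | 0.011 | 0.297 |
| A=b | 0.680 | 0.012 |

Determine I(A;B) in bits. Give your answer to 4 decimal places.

Marginals: p(A) = (0.3080, 0.6920), p(B) = (0.6910, 0.3090).
I(A;B) = H(A) + H(B) − H(A,B).
H(A) = 0.8909, H(B) = 0.8920, H(A,B) = 1.0467.
I(A;B) = 0.8909 + 0.8920 − 1.0467 = 0.7362 bits.

0.7362 bits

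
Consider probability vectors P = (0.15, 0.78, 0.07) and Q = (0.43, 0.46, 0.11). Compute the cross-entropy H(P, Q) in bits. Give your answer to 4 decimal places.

1.2794 bits

H(P,Q) = −Σ p·log₂ q.
  −0.15·log₂(0.43) = 0.18264
  −0.78·log₂(0.46) = 0.87383
  −0.07·log₂(0.11) = 0.22291
H(P,Q) = 1.2794 bits.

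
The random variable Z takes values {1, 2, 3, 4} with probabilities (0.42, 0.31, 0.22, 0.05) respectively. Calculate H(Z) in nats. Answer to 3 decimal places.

1.210 nats

H(Z) = −Σ p·ln p.
  −(0.42)·ln(0.42) = 0.3644
  −(0.31)·ln(0.31) = 0.3631
  −(0.22)·ln(0.22) = 0.3331
  −(0.05)·ln(0.05) = 0.1498
Sum: 0.3644 + 0.3631 + 0.3331 + 0.1498 = 1.210 nats.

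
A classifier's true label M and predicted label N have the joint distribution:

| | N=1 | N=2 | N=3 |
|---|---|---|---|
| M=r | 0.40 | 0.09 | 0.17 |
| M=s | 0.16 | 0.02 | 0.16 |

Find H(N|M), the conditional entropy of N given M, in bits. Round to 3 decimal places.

Chain rule: H(N|M) = H(M,N) − H(M).
Marginals: p(M) = (0.6600, 0.3400), p(N) = (0.5600, 0.1100, 0.3300).
H(M,N) = 2.2349 bits; H(M) = 0.9248 bits.
H(N|M) = 2.2349 − 0.9248 = 1.310 bits.

1.310 bits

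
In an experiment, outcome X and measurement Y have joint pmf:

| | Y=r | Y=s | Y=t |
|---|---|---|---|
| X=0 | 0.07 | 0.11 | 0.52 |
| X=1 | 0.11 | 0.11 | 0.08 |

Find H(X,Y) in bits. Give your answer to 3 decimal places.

2.102 bits

H(X,Y) = −Σ p(x,y)·log₂ p(x,y) over all 6 cells.
  cell (0,r): −0.07·log₂0.07 = 0.2686
  cell (0,s): −0.11·log₂0.11 = 0.3503
  cell (0,t): −0.52·log₂0.52 = 0.4906
  cell (1,r): −0.11·log₂0.11 = 0.3503
  cell (1,s): −0.11·log₂0.11 = 0.3503
  cell (1,t): −0.08·log₂0.08 = 0.2915
Sum = 2.102 bits.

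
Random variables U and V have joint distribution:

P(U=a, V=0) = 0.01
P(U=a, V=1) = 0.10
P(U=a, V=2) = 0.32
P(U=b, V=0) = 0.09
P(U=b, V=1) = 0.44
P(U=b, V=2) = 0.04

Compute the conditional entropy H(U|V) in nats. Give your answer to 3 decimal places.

Marginals: p(U) = (0.4300, 0.5700), p(V) = (0.1000, 0.5400, 0.3600).
H(U|V) = Σ p(V) · H(U|V=·).
  V=0: p=0.1000, H(U|V=0) = 0.3251
  V=1: p=0.5400, H(U|V=1) = 0.4792
  V=2: p=0.3600, H(U|V=2) = 0.3488
Weighted sum = 0.417 nats.

0.417 nats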